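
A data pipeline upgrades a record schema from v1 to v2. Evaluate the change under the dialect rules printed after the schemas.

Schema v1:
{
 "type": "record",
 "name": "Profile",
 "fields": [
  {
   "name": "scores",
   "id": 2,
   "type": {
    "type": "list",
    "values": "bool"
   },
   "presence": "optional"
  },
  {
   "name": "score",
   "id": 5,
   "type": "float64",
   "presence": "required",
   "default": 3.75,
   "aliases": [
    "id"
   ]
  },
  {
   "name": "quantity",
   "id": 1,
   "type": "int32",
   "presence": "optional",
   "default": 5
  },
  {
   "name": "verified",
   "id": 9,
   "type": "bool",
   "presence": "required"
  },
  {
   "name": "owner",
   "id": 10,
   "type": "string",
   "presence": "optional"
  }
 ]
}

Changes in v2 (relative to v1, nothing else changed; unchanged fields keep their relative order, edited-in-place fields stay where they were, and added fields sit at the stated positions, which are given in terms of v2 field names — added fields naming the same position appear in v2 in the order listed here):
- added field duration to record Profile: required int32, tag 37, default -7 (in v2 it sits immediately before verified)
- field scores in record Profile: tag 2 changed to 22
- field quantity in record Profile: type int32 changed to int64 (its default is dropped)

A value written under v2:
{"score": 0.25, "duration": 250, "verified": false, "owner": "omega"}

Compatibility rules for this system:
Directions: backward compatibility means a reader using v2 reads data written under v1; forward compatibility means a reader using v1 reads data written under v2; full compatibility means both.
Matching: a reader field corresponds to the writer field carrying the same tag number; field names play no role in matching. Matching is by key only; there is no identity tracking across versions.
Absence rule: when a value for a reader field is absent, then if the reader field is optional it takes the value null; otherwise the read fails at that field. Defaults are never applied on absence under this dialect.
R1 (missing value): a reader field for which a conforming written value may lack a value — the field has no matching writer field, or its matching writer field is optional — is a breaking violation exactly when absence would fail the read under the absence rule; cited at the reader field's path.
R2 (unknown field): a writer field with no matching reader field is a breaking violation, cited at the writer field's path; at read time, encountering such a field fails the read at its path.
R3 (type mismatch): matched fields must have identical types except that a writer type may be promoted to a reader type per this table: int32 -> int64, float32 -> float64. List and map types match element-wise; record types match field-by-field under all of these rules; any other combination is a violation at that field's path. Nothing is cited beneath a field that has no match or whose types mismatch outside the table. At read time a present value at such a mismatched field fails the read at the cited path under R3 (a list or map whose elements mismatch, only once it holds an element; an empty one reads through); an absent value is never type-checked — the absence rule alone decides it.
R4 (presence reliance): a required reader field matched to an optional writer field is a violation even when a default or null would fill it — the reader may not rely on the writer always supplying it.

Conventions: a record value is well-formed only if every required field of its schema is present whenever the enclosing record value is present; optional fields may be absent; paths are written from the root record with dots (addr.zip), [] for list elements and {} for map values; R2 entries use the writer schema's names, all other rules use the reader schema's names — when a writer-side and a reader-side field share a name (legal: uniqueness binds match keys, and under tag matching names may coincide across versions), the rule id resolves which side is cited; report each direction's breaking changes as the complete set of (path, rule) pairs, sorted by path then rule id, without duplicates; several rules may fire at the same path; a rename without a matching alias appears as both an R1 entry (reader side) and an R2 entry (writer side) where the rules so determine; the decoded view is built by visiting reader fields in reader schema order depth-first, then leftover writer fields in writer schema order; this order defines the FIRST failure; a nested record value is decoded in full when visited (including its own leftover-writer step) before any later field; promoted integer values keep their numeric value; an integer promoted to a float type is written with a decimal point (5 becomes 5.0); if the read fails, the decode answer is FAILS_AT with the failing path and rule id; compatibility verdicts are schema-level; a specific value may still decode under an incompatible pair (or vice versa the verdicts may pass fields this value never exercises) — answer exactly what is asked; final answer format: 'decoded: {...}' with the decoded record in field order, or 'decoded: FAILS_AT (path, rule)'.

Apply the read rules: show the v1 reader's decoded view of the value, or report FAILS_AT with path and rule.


the writer's type comes first in each Profile pair
decode walk for Profile under reader schema v1:
  scores := null (absent, optional -> null)
  score := 0.25
  quantity := null (absent, optional -> null)
  verified := false
  owner := "omega"
  read fails at duration under R2 (unknown field)
  => FAILS_AT (duration, R2)
diffs on Profile not affecting the asked answer:
  field scores in record Profile: tag 2 changed to 22 -> a verdict-level change on Profile — the shown value reads the same
  field quantity in record Profile: type int32 changed to int64 (its default is dropped) -> a verdict-level change on Profile — the shown value reads the same

decoded: FAILS_AT (duration, R2)


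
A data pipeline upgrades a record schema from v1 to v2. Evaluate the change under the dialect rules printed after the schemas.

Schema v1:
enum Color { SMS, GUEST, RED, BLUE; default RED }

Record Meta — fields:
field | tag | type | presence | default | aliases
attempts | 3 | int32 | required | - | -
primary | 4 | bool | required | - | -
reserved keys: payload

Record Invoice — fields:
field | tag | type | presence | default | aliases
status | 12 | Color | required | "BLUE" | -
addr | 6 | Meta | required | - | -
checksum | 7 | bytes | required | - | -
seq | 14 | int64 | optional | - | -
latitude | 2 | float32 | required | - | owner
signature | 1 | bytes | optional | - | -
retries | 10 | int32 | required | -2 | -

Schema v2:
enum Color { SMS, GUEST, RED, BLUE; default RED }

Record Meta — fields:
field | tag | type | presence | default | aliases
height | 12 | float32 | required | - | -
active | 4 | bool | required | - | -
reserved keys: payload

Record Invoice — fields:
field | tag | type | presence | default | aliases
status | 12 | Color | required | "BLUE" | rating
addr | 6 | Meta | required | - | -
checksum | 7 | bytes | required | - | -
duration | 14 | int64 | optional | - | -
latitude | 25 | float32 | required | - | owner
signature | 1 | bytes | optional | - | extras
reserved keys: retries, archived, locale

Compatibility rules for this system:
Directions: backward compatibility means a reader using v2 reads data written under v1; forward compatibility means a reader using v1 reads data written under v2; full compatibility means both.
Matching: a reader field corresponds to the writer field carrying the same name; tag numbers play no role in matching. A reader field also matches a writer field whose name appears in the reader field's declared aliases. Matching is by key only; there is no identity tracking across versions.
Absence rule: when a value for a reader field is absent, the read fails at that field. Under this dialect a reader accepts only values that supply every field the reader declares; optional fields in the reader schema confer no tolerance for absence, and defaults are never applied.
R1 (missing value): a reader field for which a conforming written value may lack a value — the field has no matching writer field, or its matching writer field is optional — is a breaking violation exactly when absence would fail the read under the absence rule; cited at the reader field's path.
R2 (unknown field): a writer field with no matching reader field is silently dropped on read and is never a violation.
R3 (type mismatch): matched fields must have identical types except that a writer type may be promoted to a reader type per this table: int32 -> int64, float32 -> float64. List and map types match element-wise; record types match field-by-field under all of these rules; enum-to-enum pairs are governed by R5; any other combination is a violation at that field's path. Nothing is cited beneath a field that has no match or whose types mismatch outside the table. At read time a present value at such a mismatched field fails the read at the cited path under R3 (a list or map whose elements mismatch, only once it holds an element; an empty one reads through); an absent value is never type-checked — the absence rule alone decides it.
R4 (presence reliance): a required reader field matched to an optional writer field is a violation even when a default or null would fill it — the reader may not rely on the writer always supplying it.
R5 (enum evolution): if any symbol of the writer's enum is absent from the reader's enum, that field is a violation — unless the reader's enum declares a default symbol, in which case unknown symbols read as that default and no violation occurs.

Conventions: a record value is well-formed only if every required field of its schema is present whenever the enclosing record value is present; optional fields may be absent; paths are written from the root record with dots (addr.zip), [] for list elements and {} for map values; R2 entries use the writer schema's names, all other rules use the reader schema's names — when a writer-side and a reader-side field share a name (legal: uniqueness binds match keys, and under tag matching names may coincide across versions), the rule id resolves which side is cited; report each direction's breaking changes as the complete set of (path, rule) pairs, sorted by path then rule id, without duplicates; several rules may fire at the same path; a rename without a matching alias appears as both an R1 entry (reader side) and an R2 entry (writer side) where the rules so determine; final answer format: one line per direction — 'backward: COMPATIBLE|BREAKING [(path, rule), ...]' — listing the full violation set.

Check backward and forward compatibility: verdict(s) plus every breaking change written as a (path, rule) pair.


in Invoice below, arrows point writer -> reader
backward on Invoice — v2 reading data written by v1:
  status: paired with writer status (Color -> Color; writer required)
  addr: paired with writer addr (Meta -> Meta; writer required)
  checksum: paired with writer checksum (bytes -> bytes; writer required)
  duration has no writer counterpart
  latitude: paired with writer latitude (float32 -> float32; writer required)
  signature: paired with writer signature (bytes -> bytes; writer optional)
  writer field seq has no reader counterpart
  writer field retries has no reader counterpart
  addr.height has no writer counterpart
  addr.active has no writer counterpart
  writer field addr.attempts has no reader counterpart
  writer field addr.primary has no reader counterpart
  breaking: (addr.active, R1)
  breaking: (addr.height, R1)
  breaking: (duration, R1)
  breaking: (signature, R1)
  backward on Invoice therefore BREAKING (4)
forward on Invoice — v1 reading data written by v2:
  status: paired with writer status (Color -> Color; writer required)
  addr: paired with writer addr (Meta -> Meta; writer required)
  checksum: paired with writer checksum (bytes -> bytes; writer required)
  seq has no writer counterpart
  latitude: paired with writer latitude (float32 -> float32; writer required)
  signature: paired with writer signature (bytes -> bytes; writer optional)
  retries has no writer counterpart
  writer field duration has no reader counterpart
  addr.attempts has no writer counterpart
  addr.primary has no writer counterpart
  writer field addr.height has no reader counterpart
  writer field addr.active has no reader counterpart
  breaking: (addr.attempts, R1)
  breaking: (addr.primary, R1)
  breaking: (retries, R1)
  breaking: (seq, R1)
  breaking: (signature, R1)
  forward on Invoice therefore BREAKING (5)

backward: BREAKING [(addr.active, R1), (addr.height, R1), (duration, R1), (signature, R1)]; forward: BREAKING [(addr.attempts, R1), (addr.primary, R1), (retries, R1), (seq, R1), (signature, R1)]


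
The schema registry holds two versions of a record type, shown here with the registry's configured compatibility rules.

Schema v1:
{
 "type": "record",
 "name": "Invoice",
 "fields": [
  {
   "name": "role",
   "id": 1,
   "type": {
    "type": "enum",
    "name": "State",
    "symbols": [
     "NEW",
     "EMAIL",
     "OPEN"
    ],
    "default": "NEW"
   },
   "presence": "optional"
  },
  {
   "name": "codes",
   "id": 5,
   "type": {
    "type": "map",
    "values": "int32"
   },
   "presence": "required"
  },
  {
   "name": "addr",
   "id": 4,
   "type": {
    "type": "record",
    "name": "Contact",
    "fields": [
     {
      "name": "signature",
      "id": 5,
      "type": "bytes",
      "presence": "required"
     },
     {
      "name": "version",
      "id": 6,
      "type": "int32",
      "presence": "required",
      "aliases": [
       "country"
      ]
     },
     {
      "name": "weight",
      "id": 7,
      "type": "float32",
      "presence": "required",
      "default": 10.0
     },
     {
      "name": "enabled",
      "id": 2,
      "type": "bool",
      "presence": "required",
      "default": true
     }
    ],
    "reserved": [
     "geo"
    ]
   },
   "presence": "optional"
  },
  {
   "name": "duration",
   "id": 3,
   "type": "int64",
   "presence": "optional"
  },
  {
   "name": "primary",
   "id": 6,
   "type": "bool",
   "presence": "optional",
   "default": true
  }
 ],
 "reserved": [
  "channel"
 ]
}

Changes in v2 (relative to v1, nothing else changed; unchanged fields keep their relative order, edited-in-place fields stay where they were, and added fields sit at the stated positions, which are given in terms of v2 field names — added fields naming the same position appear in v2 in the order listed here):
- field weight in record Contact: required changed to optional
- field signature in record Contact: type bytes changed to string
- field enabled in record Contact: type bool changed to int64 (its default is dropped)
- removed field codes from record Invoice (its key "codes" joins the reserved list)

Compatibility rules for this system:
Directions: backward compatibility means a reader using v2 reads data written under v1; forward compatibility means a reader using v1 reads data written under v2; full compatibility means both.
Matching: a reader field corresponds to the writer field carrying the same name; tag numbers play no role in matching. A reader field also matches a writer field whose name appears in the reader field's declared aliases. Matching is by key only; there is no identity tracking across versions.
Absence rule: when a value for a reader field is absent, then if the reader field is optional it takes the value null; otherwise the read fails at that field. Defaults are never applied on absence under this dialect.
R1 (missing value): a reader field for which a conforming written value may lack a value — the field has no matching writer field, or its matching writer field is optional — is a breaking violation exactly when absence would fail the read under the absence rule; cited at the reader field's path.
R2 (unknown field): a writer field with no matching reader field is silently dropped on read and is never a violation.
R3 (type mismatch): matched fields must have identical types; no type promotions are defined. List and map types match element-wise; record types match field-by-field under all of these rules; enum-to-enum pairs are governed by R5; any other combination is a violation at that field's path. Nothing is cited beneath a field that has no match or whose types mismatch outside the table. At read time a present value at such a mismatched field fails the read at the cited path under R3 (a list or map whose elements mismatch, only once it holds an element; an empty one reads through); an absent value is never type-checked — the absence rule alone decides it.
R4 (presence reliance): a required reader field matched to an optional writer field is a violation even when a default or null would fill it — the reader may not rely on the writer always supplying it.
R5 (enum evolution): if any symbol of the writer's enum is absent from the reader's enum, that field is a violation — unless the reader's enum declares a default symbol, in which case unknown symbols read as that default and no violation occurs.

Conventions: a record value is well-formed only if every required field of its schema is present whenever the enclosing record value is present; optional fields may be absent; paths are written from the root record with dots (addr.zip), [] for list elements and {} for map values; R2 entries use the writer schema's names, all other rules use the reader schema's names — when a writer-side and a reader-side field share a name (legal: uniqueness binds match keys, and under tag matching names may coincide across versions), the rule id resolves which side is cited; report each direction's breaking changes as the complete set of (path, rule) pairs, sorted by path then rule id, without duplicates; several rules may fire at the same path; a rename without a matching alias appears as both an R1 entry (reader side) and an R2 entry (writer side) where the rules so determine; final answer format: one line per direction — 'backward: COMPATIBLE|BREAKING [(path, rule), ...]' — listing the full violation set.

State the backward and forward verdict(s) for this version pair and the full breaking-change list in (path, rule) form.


in Invoice below, arrows point writer -> reader
backward on Invoice — v2 reading data written by v1:
  role: paired with writer role (State -> State; writer optional)
  addr: paired with writer addr (Contact -> Contact; writer optional)
  duration: paired with writer duration (int64 -> int64; writer optional)
  primary: paired with writer primary (bool -> bool; writer optional)
  writer codes: unknown to reader
  addr.signature: paired with writer addr.signature (bytes -> string; writer required)
  addr.version: paired with writer addr.version (int32 -> int32; writer required)
  addr.weight: paired with writer addr.weight (float32 -> float32; writer required)
  addr.enabled: paired with writer addr.enabled (bool -> int64; writer required)
  breaking: (addr.enabled, R3)
  breaking: (addr.signature, R3)
  backward on Invoice therefore BREAKING (2)
forward on Invoice — v1 reading data written by v2:
  role: paired with writer role (State -> State; writer optional)
  codes has no writer counterpart
  addr: paired with writer addr (Contact -> Contact; writer optional)
  duration: paired with writer duration (int64 -> int64; writer optional)
  primary: paired with writer primary (bool -> bool; writer optional)
  addr.signature: paired with writer addr.signature (string -> bytes; writer required)
  addr.version: paired with writer addr.version (int32 -> int32; writer required)
  addr.weight: paired with writer addr.weight (float32 -> float32; writer optional)
  addr.enabled: paired with writer addr.enabled (int64 -> bool; writer required)
  breaking: (addr.enabled, R3)
  breaking: (addr.signature, R3)
  breaking: (addr.weight, R1)
  breaking: (addr.weight, R4)
  breaking: (codes, R1)
  forward on Invoice therefore BREAKING (5)

backward: BREAKING [(addr.enabled, R3), (addr.signature, R3)]; forward: BREAKING [(addr.enabled, R3), (addr.signature, R3), (addr.weight, R1), (addr.weight, R4), (codes, R1)]


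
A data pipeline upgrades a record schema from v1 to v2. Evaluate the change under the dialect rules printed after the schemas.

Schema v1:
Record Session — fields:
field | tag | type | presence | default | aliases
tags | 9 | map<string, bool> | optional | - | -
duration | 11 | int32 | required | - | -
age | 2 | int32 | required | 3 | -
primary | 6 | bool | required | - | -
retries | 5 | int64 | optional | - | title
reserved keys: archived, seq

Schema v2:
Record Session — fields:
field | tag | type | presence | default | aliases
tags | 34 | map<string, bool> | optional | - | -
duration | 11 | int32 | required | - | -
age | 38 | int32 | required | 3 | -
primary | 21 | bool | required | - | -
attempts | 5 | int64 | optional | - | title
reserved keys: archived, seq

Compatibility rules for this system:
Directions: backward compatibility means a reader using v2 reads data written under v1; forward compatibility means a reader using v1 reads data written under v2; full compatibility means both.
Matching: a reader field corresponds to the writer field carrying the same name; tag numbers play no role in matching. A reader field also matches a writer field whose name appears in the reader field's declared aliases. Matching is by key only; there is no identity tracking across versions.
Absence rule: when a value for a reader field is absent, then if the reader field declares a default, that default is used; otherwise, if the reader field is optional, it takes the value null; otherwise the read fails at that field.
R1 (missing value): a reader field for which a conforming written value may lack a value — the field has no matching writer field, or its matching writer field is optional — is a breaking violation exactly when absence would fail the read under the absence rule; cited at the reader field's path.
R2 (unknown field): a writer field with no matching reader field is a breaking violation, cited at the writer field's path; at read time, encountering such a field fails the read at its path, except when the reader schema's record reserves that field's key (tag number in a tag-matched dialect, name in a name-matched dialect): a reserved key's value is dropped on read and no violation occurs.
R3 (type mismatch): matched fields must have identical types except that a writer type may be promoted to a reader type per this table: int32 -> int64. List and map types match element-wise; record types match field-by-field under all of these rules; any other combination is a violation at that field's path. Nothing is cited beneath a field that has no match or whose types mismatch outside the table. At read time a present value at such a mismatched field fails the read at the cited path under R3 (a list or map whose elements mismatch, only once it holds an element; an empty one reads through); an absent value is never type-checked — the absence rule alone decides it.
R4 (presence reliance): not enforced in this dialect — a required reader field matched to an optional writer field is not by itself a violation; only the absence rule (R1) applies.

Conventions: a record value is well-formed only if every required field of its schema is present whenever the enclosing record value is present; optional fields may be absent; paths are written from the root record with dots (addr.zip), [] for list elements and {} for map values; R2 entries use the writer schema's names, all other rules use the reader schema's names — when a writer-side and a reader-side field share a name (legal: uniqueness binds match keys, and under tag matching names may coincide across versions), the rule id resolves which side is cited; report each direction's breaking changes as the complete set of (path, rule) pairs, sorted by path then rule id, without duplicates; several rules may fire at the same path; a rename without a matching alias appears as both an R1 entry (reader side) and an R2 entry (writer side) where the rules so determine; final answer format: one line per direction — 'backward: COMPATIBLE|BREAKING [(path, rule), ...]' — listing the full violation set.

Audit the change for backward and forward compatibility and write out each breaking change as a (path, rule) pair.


backward: BREAKING [(retries, R2)]; forward: BREAKING [(attempts, R2)]

each type pair in Session: writer, then reader
backward pass over Session, reader schema v2, writer schema v1:
  writer optional, map<string, bool> -> map<string, bool>: reader tags maps from writer tags
  writer required, int32 -> int32: reader duration maps from writer duration
  writer required, int32 -> int32: reader age maps from writer age
  writer required, bool -> bool: reader primary maps from writer primary
  attempts: no writer match
  leftover writer field: retries
  breaking: (retries, R2)
  => 1 violation(s): backward is BREAKING for Session
forward pass over Session, reader schema v1, writer schema v2:
  writer optional, map<string, bool> -> map<string, bool>: reader tags maps from writer tags
  writer required, int32 -> int32: reader duration maps from writer duration
  writer required, int32 -> int32: reader age maps from writer age
  writer required, bool -> bool: reader primary maps from writer primary
  retries: no writer match
  leftover writer field: attempts
  breaking: (attempts, R2)
  => 1 violation(s): forward is BREAKING for Session


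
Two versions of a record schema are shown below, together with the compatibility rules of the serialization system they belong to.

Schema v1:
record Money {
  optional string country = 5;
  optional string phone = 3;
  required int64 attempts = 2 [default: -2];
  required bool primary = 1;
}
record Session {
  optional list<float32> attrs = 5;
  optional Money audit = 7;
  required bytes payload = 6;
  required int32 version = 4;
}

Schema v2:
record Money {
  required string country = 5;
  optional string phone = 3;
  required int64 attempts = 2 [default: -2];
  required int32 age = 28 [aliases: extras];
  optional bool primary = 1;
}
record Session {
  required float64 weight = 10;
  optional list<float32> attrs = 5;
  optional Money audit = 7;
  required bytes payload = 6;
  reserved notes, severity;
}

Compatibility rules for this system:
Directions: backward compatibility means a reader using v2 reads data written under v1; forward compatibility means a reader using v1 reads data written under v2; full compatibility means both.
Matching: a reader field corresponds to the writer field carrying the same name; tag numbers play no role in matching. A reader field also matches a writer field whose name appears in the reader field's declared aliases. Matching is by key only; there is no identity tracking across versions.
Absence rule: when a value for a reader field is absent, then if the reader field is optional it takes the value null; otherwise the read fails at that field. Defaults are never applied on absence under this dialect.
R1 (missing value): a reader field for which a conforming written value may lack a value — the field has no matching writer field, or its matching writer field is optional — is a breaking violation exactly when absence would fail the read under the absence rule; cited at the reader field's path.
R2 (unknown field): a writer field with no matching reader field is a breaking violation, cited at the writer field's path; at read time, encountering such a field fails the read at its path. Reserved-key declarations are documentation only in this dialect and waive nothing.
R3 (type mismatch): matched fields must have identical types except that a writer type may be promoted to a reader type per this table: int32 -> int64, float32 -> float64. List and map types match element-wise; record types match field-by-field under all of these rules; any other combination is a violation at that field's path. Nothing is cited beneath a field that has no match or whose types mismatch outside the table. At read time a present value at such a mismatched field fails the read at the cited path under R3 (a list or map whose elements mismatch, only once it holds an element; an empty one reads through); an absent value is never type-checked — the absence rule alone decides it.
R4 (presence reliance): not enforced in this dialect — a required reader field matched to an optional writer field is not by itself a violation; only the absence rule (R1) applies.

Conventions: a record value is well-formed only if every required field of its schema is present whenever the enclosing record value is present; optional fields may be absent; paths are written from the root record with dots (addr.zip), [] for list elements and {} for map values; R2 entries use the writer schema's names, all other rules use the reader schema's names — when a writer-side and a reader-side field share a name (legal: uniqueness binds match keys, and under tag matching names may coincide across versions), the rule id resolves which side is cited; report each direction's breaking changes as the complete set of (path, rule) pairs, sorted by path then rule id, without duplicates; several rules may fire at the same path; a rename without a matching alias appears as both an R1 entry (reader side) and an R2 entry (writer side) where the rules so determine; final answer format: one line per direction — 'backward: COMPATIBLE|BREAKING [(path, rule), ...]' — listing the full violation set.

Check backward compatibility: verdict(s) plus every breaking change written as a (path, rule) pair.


arrows below run writer -> reader for Session
backward analysis of Session with v2 as reader and v1 as writer:
  weight: no writer match
  list<float32> -> list<float32>, writer optional: attrs aligns to attrs
  Money -> Money, writer optional: audit aligns to audit
  bytes -> bytes, writer required: payload aligns to payload
  writer field version has no reader counterpart
  string -> string, writer optional: audit.country aligns to audit.country
  string -> string, writer optional: audit.phone aligns to audit.phone
  int64 -> int64, writer required: audit.attempts aligns to audit.attempts
  audit.age: no writer match
  bool -> bool, writer required: audit.primary aligns to audit.primary
  breaking: (audit.age, R1)
  breaking: (audit.country, R1)
  breaking: (version, R2)
  breaking: (weight, R1)
  => backward verdict for Session: BREAKING, 4 violation(s)
the other Session changes do not affect what is asked:
  field primary in record Money: required changed to optional -> its effect on Session is confined to the forward direction, not asked

backward: BREAKING [(audit.age, R1), (audit.country, R1), (version, R2), (weight, R1)]


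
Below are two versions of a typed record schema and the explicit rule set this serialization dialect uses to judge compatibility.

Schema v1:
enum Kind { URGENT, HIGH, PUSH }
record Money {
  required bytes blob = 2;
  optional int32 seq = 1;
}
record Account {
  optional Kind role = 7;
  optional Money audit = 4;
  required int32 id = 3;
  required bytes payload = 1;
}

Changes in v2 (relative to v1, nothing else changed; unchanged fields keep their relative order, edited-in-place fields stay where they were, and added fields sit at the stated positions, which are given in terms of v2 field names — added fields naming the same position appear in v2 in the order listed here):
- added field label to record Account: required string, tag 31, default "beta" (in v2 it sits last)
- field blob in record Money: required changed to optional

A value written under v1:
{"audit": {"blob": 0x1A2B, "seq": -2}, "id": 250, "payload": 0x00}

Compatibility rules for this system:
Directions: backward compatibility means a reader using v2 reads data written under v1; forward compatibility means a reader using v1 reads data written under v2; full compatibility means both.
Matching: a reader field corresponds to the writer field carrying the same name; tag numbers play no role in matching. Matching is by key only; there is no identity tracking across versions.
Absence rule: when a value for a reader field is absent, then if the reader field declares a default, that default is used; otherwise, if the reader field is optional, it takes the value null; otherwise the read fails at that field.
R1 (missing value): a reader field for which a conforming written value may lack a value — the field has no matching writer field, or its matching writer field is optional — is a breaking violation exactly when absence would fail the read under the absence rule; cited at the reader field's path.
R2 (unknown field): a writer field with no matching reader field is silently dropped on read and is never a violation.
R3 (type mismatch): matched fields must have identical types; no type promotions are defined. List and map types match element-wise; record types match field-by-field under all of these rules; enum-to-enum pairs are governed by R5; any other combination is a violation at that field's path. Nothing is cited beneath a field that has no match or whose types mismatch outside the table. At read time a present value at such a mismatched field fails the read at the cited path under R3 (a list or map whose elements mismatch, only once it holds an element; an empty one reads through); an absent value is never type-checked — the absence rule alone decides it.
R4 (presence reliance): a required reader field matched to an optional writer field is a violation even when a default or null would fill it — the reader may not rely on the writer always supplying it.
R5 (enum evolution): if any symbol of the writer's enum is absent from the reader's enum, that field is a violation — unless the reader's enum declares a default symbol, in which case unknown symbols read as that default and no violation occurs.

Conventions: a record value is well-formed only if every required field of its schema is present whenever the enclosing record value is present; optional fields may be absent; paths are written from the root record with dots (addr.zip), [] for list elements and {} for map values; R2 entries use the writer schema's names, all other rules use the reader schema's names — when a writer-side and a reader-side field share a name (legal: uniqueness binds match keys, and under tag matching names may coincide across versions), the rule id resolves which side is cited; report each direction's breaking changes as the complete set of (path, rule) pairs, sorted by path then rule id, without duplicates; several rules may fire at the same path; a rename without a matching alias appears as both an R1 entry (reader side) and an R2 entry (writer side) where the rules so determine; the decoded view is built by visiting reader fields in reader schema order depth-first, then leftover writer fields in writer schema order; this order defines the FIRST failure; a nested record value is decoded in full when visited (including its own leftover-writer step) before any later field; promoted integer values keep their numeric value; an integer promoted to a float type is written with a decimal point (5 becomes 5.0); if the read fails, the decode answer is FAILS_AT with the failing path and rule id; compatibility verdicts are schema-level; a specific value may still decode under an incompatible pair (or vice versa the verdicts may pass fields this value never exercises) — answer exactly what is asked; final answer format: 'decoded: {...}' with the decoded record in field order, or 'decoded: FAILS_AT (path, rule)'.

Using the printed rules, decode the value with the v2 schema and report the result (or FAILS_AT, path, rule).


decoded: {"role": null, "audit": {"blob": 0x1A2B, "seq": -2}, "id": 250, "payload": 0x00, "label": "beta"}

arrows below run writer -> reader for Account
decoding the Account value with the v2 reader:
  role := null (absent, optional -> null)
  audit.blob := 0x1A2B
  audit.seq := -2
  id := 250
  payload := 0x00
  label := "beta" (absent -> default)
  => decoded: {"role": null, "audit": {"blob": 0x1A2B, "seq": -2}, "id": 250, "payload": 0x00, "label": "beta"}
checking off the Account differences that do not matter here:
  field blob in record Money: required changed to optional -> shifts the Account verdicts, not this decode


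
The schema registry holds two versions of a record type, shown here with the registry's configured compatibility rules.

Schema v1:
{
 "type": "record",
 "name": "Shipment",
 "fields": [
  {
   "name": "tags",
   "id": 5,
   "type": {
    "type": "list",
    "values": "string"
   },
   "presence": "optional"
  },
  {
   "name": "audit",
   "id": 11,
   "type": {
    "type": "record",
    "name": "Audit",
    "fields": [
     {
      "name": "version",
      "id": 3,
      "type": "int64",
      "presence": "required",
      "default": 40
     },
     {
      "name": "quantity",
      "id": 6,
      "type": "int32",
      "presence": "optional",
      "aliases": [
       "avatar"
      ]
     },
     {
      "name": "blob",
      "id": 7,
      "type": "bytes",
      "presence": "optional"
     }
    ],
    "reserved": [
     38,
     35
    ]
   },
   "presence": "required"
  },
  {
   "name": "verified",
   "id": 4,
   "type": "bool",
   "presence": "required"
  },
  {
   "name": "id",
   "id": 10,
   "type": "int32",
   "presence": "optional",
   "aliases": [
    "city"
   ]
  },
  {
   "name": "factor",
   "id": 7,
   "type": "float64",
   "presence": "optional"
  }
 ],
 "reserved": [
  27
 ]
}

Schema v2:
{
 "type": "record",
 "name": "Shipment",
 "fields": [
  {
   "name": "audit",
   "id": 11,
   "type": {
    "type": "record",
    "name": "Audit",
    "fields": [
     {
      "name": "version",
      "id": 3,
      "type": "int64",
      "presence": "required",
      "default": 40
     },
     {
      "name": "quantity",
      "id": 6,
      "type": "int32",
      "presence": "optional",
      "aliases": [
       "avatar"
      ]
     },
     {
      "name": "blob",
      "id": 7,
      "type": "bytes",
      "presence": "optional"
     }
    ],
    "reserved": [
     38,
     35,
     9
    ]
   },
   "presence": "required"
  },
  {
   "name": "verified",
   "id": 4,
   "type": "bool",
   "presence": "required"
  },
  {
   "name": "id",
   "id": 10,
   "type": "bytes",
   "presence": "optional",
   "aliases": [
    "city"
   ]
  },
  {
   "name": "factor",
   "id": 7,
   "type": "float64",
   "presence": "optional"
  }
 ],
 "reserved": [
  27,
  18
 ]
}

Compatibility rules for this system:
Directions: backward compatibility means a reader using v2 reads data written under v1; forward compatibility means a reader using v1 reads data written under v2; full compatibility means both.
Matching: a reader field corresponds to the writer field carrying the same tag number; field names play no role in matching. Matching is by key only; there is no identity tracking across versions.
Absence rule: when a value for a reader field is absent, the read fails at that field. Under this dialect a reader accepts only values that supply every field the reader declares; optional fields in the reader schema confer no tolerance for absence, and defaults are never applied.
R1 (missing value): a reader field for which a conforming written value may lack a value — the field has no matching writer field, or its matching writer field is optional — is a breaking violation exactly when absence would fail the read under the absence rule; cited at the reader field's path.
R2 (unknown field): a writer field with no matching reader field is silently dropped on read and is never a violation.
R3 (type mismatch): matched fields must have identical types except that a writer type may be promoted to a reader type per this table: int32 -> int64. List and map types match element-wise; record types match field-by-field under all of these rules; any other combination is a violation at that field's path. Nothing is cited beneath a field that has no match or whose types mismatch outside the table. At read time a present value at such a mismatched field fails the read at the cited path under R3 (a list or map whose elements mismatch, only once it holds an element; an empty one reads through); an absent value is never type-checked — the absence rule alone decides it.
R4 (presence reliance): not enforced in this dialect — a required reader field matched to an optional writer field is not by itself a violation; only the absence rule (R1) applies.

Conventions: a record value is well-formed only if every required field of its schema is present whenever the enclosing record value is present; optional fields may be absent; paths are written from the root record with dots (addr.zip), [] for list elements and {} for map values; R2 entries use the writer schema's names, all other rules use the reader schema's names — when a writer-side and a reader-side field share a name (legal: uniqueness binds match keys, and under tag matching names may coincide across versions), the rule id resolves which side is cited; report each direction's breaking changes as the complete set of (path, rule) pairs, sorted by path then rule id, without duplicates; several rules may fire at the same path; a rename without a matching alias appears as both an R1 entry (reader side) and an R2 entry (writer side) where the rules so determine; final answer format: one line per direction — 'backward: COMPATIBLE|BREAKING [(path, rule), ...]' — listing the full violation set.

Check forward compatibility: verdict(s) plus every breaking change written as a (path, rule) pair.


forward: BREAKING [(audit.blob, R1), (audit.quantity, R1), (factor, R1), (id, R1), (id, R3), (tags, R1)]

arrows below run writer -> reader for Shipment
forward analysis of Shipment with v1 as reader and v2 as writer:
  no writer field matches reader tags
  audit: Audit -> Audit, writer required; from audit
  verified: bool -> bool, writer required; from verified
  id: bytes -> int32, writer optional; from id
  factor: float64 -> float64, writer optional; from factor
  audit.version: int64 -> int64, writer required; from audit.version
  audit.quantity: int32 -> int32, writer optional; from audit.quantity
  audit.blob: bytes -> bytes, writer optional; from audit.blob
  violation R1 at audit.blob
  violation R1 at audit.quantity
  violation R1 at factor
  violation R1 at id
  violation R3 at id
  violation R1 at tags
  => forward: BREAKING (6)
the rest of the Shipment diff is inert for this question:
  removed field tags from record Shipment -> fires only in the backward direction of Shipment, which is not asked here
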